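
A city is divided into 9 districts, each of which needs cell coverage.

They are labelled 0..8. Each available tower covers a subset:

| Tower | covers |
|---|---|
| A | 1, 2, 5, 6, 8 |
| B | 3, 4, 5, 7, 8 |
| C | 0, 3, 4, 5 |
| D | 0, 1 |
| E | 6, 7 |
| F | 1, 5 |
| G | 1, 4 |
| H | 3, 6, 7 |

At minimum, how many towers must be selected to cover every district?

3

Take {A, C, E}. Their union is {0, 1, 2, 3, 4, 5, 6, 7, 8}, which is all 9 districts.
Only A contains 2, so A is forced; the remaining 4 districts need at least 2 more towers (each remaining tower adds at most 3) — so at least 3 towers are needed, and 3 is optimal.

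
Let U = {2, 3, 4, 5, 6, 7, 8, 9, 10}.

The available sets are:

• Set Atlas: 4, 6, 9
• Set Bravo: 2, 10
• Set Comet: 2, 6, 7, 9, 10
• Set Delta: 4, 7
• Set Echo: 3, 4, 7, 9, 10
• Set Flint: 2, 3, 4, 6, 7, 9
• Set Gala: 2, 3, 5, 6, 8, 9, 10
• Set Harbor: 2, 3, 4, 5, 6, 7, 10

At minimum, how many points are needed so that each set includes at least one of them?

2

Take H = {4, 10}. Each listed set contains at least one of these, so H is a hitting set of size 2.
The sets Atlas, Bravo are pairwise disjoint, so any hitting set needs a separate point for each — at least 2. Hence 2 is optimal.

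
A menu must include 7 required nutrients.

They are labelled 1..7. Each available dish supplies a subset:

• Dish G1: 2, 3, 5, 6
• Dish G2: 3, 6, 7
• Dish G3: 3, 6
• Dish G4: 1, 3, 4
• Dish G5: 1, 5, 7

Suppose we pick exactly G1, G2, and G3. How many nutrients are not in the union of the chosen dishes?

2

Union of G1, G2, G3 = {2, 3, 5, 6, 7}.
Not covered: 1, 4 — 2 nutrients.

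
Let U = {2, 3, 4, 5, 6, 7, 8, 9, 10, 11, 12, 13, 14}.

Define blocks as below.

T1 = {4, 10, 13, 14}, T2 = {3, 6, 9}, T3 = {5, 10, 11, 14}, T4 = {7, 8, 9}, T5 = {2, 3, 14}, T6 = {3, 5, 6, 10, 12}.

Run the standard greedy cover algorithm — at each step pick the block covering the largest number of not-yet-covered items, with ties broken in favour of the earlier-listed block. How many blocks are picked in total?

5

Greedy: pick T6 (covers 5 new) → pick T1 (covers 3 new) → pick T4 (covers 3 new) → pick T3 (covers 1 new) → pick T5 (covers 1 new). Total picks: 5.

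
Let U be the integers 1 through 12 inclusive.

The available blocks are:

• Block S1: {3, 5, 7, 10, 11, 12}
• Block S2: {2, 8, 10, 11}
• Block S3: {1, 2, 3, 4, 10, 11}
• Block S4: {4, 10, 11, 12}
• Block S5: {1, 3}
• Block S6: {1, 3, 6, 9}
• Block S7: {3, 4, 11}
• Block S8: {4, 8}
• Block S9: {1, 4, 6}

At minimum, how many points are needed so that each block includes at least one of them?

3

The 3 points {3, 4, 8} hit every block.
No choice of 2 points meets every block, so 3 is the minimum.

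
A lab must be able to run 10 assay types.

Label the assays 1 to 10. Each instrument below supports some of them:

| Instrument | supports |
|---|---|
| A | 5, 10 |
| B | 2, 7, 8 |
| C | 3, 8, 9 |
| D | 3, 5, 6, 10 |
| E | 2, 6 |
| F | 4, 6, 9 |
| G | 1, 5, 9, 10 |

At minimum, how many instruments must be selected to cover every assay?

B and C and F and G together: B ∪ C ∪ F ∪ G = {1, 2, 3, 4, 5, 6, 7, 8, 9, 10} — every assay is covered.
Only F contains 4, so F is forced; the remaining 7 assays need at least 3 more instruments (each remaining instrument adds at most 3) — so at least 4 instruments are needed, and 4 is optimal.

4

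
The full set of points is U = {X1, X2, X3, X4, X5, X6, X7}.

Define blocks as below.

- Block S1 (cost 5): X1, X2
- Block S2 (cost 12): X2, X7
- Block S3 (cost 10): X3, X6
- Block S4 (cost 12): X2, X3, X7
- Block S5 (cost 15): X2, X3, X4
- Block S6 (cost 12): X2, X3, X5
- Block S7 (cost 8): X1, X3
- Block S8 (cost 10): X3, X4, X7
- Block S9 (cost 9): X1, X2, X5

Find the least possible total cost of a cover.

S3, S8, S9 together cover every point (S3 ∪ S8 ∪ S9 = {X1, X2, X3, X4, X5, X6, X7}); total cost 10 + 10 + 9 = 29.
The greedy pick S1, S8, S9, S3 costs 34; no covering selection beats 29.

29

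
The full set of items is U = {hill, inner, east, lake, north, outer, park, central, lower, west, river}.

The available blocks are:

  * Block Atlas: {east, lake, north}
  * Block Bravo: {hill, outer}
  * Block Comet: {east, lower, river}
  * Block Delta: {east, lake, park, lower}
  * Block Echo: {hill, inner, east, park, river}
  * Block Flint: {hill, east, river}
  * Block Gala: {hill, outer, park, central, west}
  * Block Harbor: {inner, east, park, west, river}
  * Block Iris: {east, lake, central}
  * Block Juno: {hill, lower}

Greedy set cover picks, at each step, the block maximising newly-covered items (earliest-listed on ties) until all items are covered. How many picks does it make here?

Greedy: pick Echo (covers 5 new) → pick Gala (covers 3 new) → pick Atlas (covers 2 new) → pick Comet (covers 1 new). Total picks: 4.

4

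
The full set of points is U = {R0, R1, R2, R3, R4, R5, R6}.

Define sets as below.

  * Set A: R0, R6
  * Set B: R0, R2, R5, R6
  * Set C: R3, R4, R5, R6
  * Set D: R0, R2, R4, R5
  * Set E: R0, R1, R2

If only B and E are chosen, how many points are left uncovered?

2

Union of B, E = {R0, R1, R2, R5, R6}.
Not covered: R3, R4 — 2 points.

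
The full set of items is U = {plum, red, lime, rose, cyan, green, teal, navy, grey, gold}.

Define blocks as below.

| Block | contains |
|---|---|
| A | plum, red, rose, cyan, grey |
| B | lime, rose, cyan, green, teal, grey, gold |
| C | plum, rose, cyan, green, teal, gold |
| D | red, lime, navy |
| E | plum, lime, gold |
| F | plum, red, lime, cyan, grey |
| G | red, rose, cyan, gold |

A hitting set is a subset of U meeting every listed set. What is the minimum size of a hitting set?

The 2 items {lime, cyan} hit every block.
The blocks C, D are pairwise disjoint, so any hitting set needs a separate item for each — at least 2. Hence 2 is optimal.

2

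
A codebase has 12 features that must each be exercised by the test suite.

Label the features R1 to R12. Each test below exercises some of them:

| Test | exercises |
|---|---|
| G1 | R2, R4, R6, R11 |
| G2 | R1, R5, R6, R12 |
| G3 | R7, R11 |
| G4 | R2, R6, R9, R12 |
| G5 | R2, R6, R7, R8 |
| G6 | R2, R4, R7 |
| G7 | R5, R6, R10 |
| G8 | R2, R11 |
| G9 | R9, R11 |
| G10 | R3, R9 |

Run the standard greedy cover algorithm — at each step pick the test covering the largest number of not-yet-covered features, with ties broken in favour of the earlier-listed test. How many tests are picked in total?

Greedy: pick G1 (covers 4 new) → pick G2 (covers 3 new) → pick G5 (covers 2 new) → pick G10 (covers 2 new) → pick G7 (covers 1 new). Total picks: 5.

5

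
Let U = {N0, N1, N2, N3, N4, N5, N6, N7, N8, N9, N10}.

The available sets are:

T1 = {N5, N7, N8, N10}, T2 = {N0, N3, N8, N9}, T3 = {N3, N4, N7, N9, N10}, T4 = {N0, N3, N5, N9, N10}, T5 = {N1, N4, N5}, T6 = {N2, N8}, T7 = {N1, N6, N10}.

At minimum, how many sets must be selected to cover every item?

T3 and T4 and T6 and T7 together: T3 ∪ T4 ∪ T6 ∪ T7 = {N0, N1, N2, N3, N4, N5, N6, N7, N8, N9, N10} — every item is covered.
No 3 of the 7 sets cover everything (all 35 combinations miss at least one item), so 4 is optimal.

4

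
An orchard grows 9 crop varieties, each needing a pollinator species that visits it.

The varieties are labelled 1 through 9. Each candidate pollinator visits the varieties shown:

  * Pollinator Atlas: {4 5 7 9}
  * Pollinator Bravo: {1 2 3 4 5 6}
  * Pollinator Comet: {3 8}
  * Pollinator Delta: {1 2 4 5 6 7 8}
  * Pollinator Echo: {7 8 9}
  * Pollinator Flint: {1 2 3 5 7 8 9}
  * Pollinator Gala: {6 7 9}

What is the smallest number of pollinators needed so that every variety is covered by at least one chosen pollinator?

Take {Delta, Flint}. Their union is {1, 2, 3, 4, 5, 6, 7, 8, 9}, which is all 9 varieties.
No single pollinator has all 9 varieties (the largest, Delta, has 7), so 2 is optimal.

2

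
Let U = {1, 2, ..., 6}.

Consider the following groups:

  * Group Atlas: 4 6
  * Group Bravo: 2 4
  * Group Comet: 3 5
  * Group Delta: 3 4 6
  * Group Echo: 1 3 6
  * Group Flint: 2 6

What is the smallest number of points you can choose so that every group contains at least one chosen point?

3

Take H = {2, 3, 6}. Each listed group contains at least one of these, so H is a hitting set of size 3.
No choice of 2 points meets every group, so 3 is the minimum.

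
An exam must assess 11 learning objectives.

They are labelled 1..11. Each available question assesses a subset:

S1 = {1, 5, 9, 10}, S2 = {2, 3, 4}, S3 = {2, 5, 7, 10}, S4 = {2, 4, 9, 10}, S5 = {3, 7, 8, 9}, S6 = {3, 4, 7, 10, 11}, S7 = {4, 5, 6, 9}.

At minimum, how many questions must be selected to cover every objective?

5

Take {S1, S2, S5, S6, S7}. Their union is {1, 2, 3, 4, 5, 6, 7, 8, 9, 10, 11}, which is all 11 objectives.
No 4 of the 7 questions cover everything (all 35 combinations miss at least one objective), so 5 is optimal.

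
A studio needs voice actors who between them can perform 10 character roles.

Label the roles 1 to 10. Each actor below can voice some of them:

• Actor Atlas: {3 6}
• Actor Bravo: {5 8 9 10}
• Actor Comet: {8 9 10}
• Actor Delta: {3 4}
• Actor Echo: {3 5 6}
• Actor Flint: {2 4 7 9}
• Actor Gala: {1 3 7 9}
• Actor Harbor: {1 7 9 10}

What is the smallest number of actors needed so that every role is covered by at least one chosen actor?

Take {Atlas, Bravo, Flint, Gala}. Their union is {1, 2, 3, 4, 5, 6, 7, 8, 9, 10}, which is all 10 roles.
No 3 of the 8 actors cover everything (all 56 combinations miss at least one role), so 4 is optimal.

4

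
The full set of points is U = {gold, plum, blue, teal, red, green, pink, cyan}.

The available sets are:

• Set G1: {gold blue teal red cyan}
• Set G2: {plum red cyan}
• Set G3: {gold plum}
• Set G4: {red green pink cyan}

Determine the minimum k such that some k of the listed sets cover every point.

3

G1 and G2 and G4 together: G1 ∪ G2 ∪ G4 = {gold, plum, blue, teal, red, green, pink, cyan} — every point is covered.
Only G1 contains blue, so G1 is forced; the remaining 3 points need at least 2 more sets (each remaining set adds at most 2) — so at least 3 sets are needed, and 3 is optimal.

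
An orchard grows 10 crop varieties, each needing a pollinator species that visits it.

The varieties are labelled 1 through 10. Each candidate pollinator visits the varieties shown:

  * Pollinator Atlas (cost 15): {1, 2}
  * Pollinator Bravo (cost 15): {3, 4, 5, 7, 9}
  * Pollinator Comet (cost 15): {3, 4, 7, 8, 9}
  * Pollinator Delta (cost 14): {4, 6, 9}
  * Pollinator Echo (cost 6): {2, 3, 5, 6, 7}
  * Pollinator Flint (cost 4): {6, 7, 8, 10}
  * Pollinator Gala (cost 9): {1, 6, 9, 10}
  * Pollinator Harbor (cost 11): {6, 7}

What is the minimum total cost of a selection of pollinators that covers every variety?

Comet, Echo, Gala together cover every variety (Comet ∪ Echo ∪ Gala = {1, 2, 3, 4, 5, 6, 7, 8, 9, 10}); total cost 15 + 6 + 9 = 30.
The greedy pick Flint, Echo, Gala, Delta costs 33; no covering selection beats 30.

30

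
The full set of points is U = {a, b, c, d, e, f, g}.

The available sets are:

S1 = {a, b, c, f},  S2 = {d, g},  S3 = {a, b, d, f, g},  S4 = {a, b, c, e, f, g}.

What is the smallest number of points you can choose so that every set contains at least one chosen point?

Take H = {f, g}. Each listed set contains at least one of these, so H is a hitting set of size 2.
The sets S1, S2 are pairwise disjoint, so any hitting set needs a separate point for each — at least 2. Hence 2 is optimal.

2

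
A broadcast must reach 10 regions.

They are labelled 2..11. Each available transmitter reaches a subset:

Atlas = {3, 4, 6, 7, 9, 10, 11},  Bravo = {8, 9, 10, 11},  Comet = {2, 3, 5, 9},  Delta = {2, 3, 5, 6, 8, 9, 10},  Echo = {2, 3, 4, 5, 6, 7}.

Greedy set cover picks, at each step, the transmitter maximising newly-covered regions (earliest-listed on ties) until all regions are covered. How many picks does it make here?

Greedy: pick Atlas (covers 7 new) → pick Delta (covers 3 new). Total picks: 2.

2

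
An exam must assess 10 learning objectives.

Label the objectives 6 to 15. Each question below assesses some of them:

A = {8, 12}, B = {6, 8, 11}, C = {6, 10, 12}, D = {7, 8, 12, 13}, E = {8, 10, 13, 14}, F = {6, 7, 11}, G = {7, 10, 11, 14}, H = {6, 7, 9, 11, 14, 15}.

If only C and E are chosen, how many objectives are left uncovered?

Union of C, E = {6, 8, 10, 12, 13, 14}.
Not covered: 7, 9, 11, 15 — 4 objectives.

4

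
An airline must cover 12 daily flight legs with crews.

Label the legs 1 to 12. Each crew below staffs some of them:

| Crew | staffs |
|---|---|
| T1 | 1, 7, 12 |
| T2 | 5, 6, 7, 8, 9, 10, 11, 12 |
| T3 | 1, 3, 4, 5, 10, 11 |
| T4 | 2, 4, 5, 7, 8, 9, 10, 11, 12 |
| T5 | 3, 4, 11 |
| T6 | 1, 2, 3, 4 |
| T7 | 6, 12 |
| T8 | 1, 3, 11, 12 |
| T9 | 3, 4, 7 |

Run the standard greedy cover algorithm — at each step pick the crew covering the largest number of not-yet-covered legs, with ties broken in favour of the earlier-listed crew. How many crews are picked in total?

3

Greedy: pick T4 (covers 9 new) → pick T3 (covers 2 new) → pick T2 (covers 1 new). Total picks: 3.
(The true minimum cover uses only 2 crews, so greedy is not optimal here.)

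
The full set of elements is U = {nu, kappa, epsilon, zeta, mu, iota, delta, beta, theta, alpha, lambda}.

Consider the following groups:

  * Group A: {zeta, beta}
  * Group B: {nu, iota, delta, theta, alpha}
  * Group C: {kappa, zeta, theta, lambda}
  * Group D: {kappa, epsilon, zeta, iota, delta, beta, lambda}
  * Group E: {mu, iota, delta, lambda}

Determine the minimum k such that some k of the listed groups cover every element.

3

B, D, and E cover everything between them: the union {nu, kappa, epsilon, zeta, mu, iota, delta, beta, theta, alpha, lambda} is all of U.
Only B contains nu, so B is forced; the remaining 6 elements need at least 2 more groups (each remaining group adds at most 5) — so at least 3 groups are needed, and 3 is optimal.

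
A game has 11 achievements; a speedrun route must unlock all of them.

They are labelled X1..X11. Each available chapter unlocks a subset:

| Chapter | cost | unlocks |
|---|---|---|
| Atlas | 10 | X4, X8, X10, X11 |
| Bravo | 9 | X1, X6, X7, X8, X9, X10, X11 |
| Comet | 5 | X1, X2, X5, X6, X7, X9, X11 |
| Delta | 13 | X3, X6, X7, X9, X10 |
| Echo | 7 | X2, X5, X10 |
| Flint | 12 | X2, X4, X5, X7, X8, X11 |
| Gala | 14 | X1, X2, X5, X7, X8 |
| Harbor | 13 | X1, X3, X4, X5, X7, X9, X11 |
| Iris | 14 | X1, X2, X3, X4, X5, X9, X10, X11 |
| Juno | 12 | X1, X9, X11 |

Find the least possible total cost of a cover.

23

Bravo, Iris together cover every achievement (Bravo ∪ Iris = {X1, X2, X3, X4, X5, X6, X7, X8, X9, X10, X11}); total cost 9 + 14 = 23.
The greedy pick Comet, Atlas, Delta costs 28; no covering selection beats 23.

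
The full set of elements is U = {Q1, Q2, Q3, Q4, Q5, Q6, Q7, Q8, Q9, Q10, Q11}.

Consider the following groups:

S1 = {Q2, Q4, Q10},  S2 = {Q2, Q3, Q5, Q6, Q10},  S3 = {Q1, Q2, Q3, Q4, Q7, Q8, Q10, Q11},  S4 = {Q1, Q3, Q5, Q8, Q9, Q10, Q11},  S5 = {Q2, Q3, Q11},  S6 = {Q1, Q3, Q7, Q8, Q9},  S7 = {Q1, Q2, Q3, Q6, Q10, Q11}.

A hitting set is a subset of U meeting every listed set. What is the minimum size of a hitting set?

The 2 elements {Q2, Q3} hit every group.
The groups S1, S6 are pairwise disjoint, so any hitting set needs a separate element for each — at least 2. Hence 2 is optimal.

2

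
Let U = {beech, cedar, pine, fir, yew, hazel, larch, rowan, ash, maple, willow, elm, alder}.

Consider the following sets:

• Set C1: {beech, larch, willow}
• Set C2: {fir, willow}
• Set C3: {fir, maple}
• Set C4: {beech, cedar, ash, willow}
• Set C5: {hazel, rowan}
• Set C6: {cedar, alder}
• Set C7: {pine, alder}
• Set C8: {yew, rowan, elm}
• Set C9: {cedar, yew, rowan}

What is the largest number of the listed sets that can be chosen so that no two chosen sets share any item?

4

C1, C3, C7, C8 are pairwise disjoint (C1={beech,larch,willow}; C3={fir,maple}; C7={pine,alder}; C8={yew,rowan,elm}).
Every remaining set overlaps one of these, and no 5 of the listed sets are pairwise disjoint, so 4 is the maximum.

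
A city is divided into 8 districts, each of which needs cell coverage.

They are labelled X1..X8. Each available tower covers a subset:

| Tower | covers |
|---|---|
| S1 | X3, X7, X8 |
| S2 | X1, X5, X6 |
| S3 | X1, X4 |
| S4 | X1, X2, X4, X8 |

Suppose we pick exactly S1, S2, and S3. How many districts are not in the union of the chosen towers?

Union of S1, S2, S3 = {X1, X3, X4, X5, X6, X7, X8}.
Not covered: X2 — 1 district.

1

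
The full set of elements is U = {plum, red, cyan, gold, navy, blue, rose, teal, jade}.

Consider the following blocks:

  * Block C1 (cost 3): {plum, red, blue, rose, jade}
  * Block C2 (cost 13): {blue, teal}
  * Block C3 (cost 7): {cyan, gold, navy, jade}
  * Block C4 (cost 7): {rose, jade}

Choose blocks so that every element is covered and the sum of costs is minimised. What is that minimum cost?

23

C1, C2, C3 together cover every element (C1 ∪ C2 ∪ C3 = {plum, red, cyan, gold, navy, blue, rose, teal, jade}); total cost 3 + 13 + 7 = 23.
No covering selection has total cost below 23.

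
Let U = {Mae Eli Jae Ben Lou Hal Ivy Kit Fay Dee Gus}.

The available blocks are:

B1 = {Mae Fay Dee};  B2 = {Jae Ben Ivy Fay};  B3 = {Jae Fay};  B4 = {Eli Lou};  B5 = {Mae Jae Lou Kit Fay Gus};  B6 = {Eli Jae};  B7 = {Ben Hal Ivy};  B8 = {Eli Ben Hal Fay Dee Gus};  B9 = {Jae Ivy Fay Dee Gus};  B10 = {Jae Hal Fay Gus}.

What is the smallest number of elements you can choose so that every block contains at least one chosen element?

3

H = {Eli, Ben, Fay} meets every block (each contains at least one member of H), and |H| = 3.
The blocks B1, B6, B7 are pairwise disjoint, so any hitting set needs a separate element for each — at least 3. Hence 3 is optimal.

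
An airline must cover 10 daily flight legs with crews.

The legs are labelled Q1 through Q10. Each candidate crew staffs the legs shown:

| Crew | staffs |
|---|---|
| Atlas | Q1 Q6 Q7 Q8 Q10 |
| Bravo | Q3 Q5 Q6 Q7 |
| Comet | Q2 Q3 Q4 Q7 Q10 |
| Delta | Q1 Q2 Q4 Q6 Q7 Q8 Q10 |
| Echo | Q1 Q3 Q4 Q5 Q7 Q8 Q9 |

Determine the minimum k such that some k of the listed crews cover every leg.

2

Delta and Echo together: Delta ∪ Echo = {Q1, Q2, Q3, Q4, Q5, Q6, Q7, Q8, Q9, Q10} — every leg is covered.
No single crew has all 10 legs (the largest, Delta, has 7), so 2 is optimal.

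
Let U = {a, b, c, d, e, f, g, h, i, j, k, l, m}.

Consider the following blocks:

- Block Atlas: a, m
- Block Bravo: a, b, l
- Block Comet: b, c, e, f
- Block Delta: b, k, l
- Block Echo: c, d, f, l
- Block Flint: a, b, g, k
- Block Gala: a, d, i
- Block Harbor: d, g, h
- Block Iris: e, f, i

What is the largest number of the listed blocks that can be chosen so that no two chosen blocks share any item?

4

Atlas, Delta, Harbor, Iris are pairwise disjoint (Atlas={a,m}; Delta={b,k,l}; Harbor={d,g,h}; Iris={e,f,i}).
Every remaining block overlaps one of these, and no 5 of the listed blocks are pairwise disjoint, so 4 is the maximum.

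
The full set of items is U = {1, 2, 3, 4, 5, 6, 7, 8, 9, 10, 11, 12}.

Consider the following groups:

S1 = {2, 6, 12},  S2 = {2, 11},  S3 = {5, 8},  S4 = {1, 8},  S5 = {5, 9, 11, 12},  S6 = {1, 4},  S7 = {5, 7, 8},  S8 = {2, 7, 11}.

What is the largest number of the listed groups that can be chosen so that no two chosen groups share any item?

3

S2, S3, S6 are pairwise disjoint (S2={2,11}; S3={5,8}; S6={1,4}).
Every remaining group overlaps one of these, and no 4 of the listed groups are pairwise disjoint, so 3 is the maximum.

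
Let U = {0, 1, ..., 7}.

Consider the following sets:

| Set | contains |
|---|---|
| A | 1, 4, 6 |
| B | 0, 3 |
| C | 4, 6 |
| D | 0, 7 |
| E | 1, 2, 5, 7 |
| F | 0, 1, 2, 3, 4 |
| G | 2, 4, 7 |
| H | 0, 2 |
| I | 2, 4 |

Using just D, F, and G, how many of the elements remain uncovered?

Union of D, F, G = {0, 1, 2, 3, 4, 7}.
Not covered: 5, 6 — 2 elements.

2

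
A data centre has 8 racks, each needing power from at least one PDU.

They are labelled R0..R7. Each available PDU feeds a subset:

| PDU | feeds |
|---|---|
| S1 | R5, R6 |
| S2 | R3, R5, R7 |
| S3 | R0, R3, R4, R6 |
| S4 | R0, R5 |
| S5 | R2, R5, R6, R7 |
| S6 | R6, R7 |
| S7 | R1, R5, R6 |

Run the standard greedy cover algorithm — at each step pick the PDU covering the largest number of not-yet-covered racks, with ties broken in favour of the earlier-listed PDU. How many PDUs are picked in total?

3

Greedy: pick S3 (covers 4 new) → pick S5 (covers 3 new) → pick S7 (covers 1 new). Total picks: 3.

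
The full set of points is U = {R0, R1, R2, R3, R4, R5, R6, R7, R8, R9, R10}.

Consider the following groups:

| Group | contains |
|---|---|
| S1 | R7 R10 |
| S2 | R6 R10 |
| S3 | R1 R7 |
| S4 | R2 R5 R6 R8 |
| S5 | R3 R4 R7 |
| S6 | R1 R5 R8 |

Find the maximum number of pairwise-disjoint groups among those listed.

3

S2, S5, S6 are pairwise disjoint (S2={R6,R10}; S5={R3,R4,R7}; S6={R1,R5,R8}).
Every remaining group overlaps one of these, and no 4 of the listed groups are pairwise disjoint, so 3 is the maximum.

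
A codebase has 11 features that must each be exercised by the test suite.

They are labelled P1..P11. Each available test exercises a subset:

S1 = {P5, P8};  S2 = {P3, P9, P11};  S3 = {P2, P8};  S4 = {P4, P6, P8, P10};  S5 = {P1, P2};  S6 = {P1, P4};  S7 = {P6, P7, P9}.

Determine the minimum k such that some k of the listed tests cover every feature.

5

S1 and S2 and S4 and S5 and S7 together: S1 ∪ S2 ∪ S4 ∪ S5 ∪ S7 = {P1, P2, P3, P4, P5, P6, P7, P8, P9, P10, P11} — every feature is covered.
No 4 of the 7 tests cover everything (all 35 combinations miss at least one feature), so 5 is optimal.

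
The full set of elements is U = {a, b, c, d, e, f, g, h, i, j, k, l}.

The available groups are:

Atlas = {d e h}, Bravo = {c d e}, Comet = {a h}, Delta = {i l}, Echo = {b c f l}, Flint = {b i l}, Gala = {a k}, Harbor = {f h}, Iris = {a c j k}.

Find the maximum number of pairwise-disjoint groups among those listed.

4

Bravo, Flint, Gala, Harbor are pairwise disjoint (Bravo={c,d,e}; Flint={b,i,l}; Gala={a,k}; Harbor={f,h}).
Every remaining group overlaps one of these, and no 5 of the listed groups are pairwise disjoint, so 4 is the maximum.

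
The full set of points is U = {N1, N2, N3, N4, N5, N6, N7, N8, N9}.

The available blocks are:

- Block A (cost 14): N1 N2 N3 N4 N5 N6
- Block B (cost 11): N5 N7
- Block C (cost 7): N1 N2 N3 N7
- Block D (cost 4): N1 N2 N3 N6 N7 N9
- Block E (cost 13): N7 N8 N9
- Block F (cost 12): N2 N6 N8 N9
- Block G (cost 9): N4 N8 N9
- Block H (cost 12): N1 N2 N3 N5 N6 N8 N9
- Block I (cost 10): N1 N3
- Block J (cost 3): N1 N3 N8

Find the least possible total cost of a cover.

A, D, J together cover every point (A ∪ D ∪ J = {N1, N2, N3, N4, N5, N6, N7, N8, N9}); total cost 14 + 4 + 3 = 21.
No covering selection has total cost below 21.

21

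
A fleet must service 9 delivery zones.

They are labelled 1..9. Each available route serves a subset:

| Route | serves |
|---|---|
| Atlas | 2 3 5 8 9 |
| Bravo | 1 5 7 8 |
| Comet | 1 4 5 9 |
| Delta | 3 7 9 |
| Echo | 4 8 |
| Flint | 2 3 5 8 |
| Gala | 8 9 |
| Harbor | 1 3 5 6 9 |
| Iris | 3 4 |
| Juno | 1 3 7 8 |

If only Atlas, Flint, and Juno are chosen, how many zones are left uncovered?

2

Union of Atlas, Flint, Juno = {1, 2, 3, 5, 7, 8, 9}.
Not covered: 4, 6 — 2 zones.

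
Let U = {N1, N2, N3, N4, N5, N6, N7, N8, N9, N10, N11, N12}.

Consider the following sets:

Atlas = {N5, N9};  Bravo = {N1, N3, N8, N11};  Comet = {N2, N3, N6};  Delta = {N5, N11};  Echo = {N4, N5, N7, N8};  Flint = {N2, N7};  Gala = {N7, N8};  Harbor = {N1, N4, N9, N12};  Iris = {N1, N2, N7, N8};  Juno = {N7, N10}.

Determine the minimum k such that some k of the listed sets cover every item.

5

Take {Comet, Delta, Gala, Harbor, Juno}. Their union is {N1, N2, N3, N4, N5, N6, N7, N8, N9, N10, N11, N12}, which is all 12 items.
No 4 of the 10 sets cover everything (all 210 combinations miss at least one item), so 5 is optimal.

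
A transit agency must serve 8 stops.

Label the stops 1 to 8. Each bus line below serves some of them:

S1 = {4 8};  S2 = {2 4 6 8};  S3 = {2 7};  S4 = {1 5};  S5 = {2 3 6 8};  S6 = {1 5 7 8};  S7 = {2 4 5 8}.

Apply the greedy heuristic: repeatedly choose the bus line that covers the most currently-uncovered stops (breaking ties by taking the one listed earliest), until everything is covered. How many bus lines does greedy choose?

Greedy: pick S2 (covers 4 new) → pick S6 (covers 3 new) → pick S5 (covers 1 new). Total picks: 3.

3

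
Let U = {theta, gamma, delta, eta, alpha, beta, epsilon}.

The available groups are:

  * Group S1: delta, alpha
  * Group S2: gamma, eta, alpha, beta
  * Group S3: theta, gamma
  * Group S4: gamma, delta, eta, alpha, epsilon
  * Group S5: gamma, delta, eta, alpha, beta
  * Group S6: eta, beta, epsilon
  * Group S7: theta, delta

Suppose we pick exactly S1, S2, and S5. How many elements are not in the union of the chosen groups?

2

Union of S1, S2, S5 = {gamma, delta, eta, alpha, beta}.
Not covered: theta, epsilon — 2 elements.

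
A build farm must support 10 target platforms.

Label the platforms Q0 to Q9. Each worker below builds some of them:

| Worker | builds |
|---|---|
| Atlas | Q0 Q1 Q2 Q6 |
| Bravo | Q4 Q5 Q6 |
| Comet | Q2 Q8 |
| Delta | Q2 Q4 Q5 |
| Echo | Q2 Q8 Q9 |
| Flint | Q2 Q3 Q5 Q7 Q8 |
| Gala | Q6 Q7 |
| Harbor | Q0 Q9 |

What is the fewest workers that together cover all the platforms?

4

Take {Atlas, Delta, Flint, Harbor}. Their union is {Q0, Q1, Q2, Q3, Q4, Q5, Q6, Q7, Q8, Q9}, which is all 10 platforms.
No 3 of the 8 workers cover everything (all 56 combinations miss at least one platform), so 4 is optimal.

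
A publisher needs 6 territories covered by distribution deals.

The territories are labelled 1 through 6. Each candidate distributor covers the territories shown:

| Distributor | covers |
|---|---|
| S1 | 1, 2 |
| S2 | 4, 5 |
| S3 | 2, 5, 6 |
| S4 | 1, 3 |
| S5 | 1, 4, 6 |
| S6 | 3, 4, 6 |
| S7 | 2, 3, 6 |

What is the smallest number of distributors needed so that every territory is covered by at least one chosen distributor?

3

Take {S3, S5, S6}. Their union is {1, 2, 3, 4, 5, 6}, which is all 6 territories.
No 2 of the 7 distributors cover everything (all 21 combinations miss at least one territory), so 3 is optimal.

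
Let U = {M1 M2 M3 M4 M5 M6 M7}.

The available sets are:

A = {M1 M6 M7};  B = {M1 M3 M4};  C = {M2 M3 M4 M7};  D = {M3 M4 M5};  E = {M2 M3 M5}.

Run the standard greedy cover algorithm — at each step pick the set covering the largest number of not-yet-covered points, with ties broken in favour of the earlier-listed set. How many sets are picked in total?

Greedy: pick C (covers 4 new) → pick A (covers 2 new) → pick D (covers 1 new). Total picks: 3.

3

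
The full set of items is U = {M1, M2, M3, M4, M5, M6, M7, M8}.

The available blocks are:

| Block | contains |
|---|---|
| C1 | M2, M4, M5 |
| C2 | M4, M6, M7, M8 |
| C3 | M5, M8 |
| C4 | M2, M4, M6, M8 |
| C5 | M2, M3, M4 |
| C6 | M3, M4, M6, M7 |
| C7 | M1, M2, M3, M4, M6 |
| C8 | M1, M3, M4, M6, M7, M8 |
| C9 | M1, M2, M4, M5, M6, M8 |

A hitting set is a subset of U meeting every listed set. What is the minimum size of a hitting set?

Take H = {M4, M5}. Each listed block contains at least one of these, so H is a hitting set of size 2.
The blocks C3, C5 are pairwise disjoint, so any hitting set needs a separate item for each — at least 2. Hence 2 is optimal.

2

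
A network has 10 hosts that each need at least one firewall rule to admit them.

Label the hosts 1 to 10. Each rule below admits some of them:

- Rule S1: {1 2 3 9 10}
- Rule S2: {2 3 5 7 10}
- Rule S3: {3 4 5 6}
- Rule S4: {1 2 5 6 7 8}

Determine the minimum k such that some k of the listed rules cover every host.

Take {S1, S3, S4}. Their union is {1, 2, 3, 4, 5, 6, 7, 8, 9, 10}, which is all 10 hosts.
Only S3 contains 4, so S3 is forced; the remaining 6 hosts need at least 2 more rules (each remaining rule adds at most 4) — so at least 3 rules are needed, and 3 is optimal.

3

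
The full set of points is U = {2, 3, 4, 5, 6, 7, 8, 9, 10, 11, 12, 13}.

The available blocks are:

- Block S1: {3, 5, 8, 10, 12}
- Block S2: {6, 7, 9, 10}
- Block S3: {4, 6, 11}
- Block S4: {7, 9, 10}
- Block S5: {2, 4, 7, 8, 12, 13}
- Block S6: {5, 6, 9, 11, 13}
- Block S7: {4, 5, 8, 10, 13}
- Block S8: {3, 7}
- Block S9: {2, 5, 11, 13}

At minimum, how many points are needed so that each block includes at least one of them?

The 3 points {5, 7, 11} hit every block.
No choice of 2 points meets every block, so 3 is the minimum.

3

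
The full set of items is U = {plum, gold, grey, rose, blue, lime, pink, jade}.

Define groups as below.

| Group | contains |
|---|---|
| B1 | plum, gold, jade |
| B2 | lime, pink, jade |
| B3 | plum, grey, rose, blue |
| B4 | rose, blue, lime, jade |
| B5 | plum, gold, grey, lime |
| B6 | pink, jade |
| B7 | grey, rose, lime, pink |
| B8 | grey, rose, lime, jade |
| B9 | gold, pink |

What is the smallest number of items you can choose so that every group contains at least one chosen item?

3

H = {gold, rose, jade} meets every group (each contains at least one member of H), and |H| = 3.
No choice of 2 items meets every group, so 3 is the minimum.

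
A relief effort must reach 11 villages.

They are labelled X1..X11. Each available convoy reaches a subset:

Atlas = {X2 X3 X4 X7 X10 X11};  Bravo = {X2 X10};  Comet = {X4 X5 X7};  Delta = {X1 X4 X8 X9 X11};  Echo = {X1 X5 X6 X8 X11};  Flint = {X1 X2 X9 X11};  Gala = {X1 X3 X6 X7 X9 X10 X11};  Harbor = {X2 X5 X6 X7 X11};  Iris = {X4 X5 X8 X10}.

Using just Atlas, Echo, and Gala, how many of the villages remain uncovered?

0

Union of Atlas, Echo, Gala = {X1, X2, X3, X4, X5, X6, X7, X8, X9, X10, X11} — that's every village, so 0 are uncovered.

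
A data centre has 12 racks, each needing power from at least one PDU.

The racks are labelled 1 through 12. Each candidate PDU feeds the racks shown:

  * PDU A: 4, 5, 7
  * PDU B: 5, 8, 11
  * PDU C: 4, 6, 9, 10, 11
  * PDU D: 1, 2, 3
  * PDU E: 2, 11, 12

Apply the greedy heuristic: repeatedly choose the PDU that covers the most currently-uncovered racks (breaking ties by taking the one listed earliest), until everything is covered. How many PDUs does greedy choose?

5

Greedy: pick C (covers 5 new) → pick D (covers 3 new) → pick A (covers 2 new) → pick B (covers 1 new) → pick E (covers 1 new). Total picks: 5.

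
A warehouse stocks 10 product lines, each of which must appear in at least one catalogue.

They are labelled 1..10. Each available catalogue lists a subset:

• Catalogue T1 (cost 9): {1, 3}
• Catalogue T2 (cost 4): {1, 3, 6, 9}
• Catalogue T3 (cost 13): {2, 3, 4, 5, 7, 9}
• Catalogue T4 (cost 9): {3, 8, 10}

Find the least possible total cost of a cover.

26

T2, T3, T4 together cover every product (T2 ∪ T3 ∪ T4 = {1, 2, 3, 4, 5, 6, 7, 8, 9, 10}); total cost 4 + 13 + 9 = 26.
No covering selection has total cost below 26.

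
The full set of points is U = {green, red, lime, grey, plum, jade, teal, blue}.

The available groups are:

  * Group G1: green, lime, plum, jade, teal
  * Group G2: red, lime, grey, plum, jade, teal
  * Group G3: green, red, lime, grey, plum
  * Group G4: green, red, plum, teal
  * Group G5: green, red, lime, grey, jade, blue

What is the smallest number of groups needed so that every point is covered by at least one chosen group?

2

Take {G1, G5}. Their union is {green, red, lime, grey, plum, jade, teal, blue}, which is all 8 points.
No single group has all 8 points (the largest, G2, has 6), so 2 is optimal.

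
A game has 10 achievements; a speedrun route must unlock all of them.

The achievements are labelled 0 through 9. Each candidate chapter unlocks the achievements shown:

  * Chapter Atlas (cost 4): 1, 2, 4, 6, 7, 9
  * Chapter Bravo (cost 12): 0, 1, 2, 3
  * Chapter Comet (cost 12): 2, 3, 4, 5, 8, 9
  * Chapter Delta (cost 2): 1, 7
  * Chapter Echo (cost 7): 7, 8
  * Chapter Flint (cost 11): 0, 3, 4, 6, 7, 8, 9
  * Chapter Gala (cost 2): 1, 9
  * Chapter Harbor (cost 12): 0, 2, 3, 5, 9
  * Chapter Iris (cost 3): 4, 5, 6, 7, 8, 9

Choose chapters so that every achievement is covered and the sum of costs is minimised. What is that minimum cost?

Bravo, Iris together cover every achievement (Bravo ∪ Iris = {0, 1, 2, 3, 4, 5, 6, 7, 8, 9}); total cost 12 + 3 = 15.
The greedy pick Iris, Atlas, Flint costs 18; no covering selection beats 15.

15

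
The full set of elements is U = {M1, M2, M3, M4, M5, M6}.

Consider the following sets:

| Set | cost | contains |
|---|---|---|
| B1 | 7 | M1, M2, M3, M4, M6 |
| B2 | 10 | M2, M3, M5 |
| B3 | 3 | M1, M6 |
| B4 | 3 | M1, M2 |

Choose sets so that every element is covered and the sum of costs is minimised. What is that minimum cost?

17

B1, B2 together cover every element (B1 ∪ B2 = {M1, M2, M3, M4, M5, M6}); total cost 7 + 10 = 17.
No covering selection has total cost below 17.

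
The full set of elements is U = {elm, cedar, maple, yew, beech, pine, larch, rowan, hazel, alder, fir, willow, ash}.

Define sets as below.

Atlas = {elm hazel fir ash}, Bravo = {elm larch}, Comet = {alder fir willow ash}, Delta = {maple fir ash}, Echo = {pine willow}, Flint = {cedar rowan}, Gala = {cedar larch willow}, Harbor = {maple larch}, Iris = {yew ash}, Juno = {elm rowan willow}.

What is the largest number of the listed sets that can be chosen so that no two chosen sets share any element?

4

Bravo, Echo, Flint, Iris are pairwise disjoint (Bravo={elm,larch}; Echo={pine,willow}; Flint={cedar,rowan}; Iris={yew,ash}).
Every remaining set overlaps one of these, and no 5 of the listed sets are pairwise disjoint, so 4 is the maximum.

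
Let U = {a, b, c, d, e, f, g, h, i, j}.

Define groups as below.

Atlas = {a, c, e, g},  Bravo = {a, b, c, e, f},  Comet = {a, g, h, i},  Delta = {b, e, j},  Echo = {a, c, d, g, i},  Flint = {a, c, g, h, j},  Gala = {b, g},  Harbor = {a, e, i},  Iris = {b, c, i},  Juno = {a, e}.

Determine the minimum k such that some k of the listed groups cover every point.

Take {Bravo, Echo, Flint}. Their union is {a, b, c, d, e, f, g, h, i, j}, which is all 10 points.
Only Echo contains d, so Echo is forced; the remaining 5 points need at least 2 more groups (each remaining group adds at most 3) — so at least 3 groups are needed, and 3 is optimal.

3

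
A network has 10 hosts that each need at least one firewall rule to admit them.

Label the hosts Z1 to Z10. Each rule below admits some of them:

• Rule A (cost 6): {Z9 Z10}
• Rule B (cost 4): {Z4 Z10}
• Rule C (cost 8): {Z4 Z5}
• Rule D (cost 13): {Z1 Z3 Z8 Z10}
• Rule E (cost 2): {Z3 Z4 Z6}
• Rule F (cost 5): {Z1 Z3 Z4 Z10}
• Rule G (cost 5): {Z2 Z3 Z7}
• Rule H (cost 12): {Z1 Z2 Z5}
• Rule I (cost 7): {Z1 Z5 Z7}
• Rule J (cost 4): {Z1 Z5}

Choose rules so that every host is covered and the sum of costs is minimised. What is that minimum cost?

30

A, D, E, G, J together cover every host (A ∪ D ∪ E ∪ G ∪ J = {Z1, Z2, Z3, Z4, Z5, Z6, Z7, Z8, Z9, Z10}); total cost 6 + 13 + 2 + 5 + 4 = 30.
No covering selection has total cost below 30.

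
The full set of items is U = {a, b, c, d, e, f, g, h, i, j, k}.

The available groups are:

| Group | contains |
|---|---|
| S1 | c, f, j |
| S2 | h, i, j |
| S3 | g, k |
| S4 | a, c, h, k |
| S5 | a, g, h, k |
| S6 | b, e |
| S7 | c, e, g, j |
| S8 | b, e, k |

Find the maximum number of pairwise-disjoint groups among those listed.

S1, S3, S6 are pairwise disjoint (S1={c,f,j}; S3={g,k}; S6={b,e}).
Every remaining group overlaps one of these, and no 4 of the listed groups are pairwise disjoint, so 3 is the maximum.

3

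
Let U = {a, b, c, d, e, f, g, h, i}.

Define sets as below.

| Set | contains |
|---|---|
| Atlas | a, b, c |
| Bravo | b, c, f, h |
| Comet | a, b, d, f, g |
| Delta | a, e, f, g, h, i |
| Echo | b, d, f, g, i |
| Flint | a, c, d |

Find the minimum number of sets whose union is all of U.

Take {Delta, Echo, Flint}. Their union is {a, b, c, d, e, f, g, h, i}, which is all 9 elements.
Only Delta contains e, so Delta is forced; the remaining 3 elements need at least 2 more sets (each remaining set adds at most 2) — so at least 3 sets are needed, and 3 is optimal.

3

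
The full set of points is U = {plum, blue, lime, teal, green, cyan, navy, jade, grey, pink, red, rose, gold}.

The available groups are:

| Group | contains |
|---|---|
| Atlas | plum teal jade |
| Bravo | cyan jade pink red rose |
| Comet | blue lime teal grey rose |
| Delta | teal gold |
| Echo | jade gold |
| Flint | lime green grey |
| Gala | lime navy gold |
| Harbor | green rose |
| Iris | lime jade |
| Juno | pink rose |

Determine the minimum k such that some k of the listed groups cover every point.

5

Atlas and Bravo and Comet and Flint and Gala together: Atlas ∪ Bravo ∪ Comet ∪ Flint ∪ Gala = {plum, blue, lime, teal, green, cyan, navy, jade, grey, pink, red, rose, gold} — every point is covered.
No 4 of the 10 groups cover everything (all 210 combinations miss at least one point), so 5 is optimal.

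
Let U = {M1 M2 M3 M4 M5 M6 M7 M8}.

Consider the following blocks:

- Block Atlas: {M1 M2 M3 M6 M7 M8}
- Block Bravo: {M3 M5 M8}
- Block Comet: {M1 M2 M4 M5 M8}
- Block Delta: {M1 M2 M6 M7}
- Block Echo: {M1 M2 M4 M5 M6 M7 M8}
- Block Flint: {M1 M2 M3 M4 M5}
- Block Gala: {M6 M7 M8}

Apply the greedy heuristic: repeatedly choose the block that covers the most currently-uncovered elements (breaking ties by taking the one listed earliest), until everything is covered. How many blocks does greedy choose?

2

Greedy: pick Echo (covers 7 new) → pick Atlas (covers 1 new). Total picks: 2.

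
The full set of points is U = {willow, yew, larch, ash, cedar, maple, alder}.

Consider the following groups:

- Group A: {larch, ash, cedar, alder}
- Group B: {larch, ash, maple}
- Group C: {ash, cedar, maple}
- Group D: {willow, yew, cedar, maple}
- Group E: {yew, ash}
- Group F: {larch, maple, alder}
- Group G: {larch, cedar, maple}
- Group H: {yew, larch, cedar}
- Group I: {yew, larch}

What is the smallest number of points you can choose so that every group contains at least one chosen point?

3

T = {willow, larch, ash} meets every group (each contains at least one member of T), and |T| = 3.
No choice of 2 points meets every group, so 3 is the minimum.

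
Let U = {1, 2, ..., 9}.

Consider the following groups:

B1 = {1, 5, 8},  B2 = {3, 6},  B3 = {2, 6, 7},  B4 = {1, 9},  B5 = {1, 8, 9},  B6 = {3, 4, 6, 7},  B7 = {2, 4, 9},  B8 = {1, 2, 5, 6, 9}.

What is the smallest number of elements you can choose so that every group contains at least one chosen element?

3

The 3 elements {1, 6, 9} hit every group.
The groups B1, B2, B7 are pairwise disjoint, so any hitting set needs a separate element for each — at least 3. Hence 3 is optimal.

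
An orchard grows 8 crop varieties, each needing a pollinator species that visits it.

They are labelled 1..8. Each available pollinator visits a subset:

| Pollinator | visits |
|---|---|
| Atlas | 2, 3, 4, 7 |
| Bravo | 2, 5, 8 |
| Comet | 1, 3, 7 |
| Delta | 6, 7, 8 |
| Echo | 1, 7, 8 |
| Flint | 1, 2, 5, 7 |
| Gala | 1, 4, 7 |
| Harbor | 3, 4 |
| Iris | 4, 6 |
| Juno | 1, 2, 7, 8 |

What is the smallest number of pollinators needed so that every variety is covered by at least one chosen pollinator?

3

Take {Delta, Flint, Harbor}. Their union is {1, 2, 3, 4, 5, 6, 7, 8}, which is all 8 varieties.
No 2 of the 10 pollinators cover everything (all 45 combinations miss at least one variety), so 3 is optimal.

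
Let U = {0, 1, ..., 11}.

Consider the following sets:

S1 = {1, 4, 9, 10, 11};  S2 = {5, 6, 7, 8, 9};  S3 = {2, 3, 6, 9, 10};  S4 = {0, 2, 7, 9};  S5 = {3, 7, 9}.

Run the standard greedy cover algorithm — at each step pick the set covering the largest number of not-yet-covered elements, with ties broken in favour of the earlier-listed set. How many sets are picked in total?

Greedy: pick S1 (covers 5 new) → pick S2 (covers 4 new) → pick S3 (covers 2 new) → pick S4 (covers 1 new). Total picks: 4.

4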